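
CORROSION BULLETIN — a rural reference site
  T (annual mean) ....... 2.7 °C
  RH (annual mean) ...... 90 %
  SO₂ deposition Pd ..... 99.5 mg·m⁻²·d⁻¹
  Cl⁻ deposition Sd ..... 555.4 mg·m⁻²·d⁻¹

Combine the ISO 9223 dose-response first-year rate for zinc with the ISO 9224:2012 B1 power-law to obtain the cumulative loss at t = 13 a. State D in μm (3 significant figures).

D(13) = 50.7 μm

zinc: temperature factor f = +0.038·(-7.3) = -0.2774
  sulphur-dioxide contribution → 4.647 μm/a
  chloride contribution → 1.659 μm/a
  ⇒ r_corr(zinc) = 6.306 μm/a
ISO 9224: D(t) = r_corr · t^b with b = 0.813 (zinc, B1)
  D(13) = 6.306 × 13^0.813 = 6.306 × 8.047 = 50.74 μm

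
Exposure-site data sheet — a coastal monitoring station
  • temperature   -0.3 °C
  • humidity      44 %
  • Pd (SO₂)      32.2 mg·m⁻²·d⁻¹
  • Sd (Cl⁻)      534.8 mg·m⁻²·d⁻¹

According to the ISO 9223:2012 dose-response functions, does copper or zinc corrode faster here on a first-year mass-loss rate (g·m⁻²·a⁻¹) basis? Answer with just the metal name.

copper: f(T) = +0.126·(T−10) [T≤10 °C] = -1.2978
  Pd branch = 0.0053·Pd^0.26·e^(0.059·RH+f) = 0.04788 μm/a
  Sd branch = 0.01025·Sd^0.27·e^(0.036·RH+0.049·T) = 0.2685 μm/a
  r_corr = 0.04788 + 0.2685 = 0.3163 μm/a
  mass loss = 0.3163 μm/a × 8.96 g/cm³ = 2.834 g·m⁻²·a⁻¹
zinc: temperature factor f = +0.038·(-10.3) = -0.3914
  Pd branch = 0.0129·Pd^0.44·e^(0.046·RH+f) = 0.3041 μm/a
  Sd branch = 0.0175·Sd^0.57·e^(0.008·RH+0.085·T) = 0.8708 μm/a
  r_corr = 0.3041 + 0.8708 = 1.175 μm/a
  mass loss = 1.175 μm/a × 7.14 g/cm³ = 8.389 g·m⁻²·a⁻¹
Ordering by g·m⁻²·a⁻¹: zinc (8.39) > copper (2.83)

zinc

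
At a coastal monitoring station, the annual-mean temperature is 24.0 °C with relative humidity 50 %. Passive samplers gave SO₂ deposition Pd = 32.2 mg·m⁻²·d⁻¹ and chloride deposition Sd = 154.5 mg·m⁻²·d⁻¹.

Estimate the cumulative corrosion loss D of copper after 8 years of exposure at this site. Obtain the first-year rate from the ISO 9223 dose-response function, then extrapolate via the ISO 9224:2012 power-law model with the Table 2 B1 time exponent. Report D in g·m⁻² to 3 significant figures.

D(8) = 31.0 g·m⁻²

copper: f(T) = -0.080·(T−10) [T>10 °C] = -1.1200
  sulphur-dioxide contribution → 0.08148 μm/a
  chloride contribution → 0.7838 μm/a
  ⇒ r_corr(copper) = 0.8653 μm/a
Long-term exponent b (ISO 9224 Table 2, B1) = 0.667
  D(8) = 0.8653 × 8^0.667 = 0.8653 × 4.003 = 3.463 μm
  Mass loss = 3.463 μm × 8.96 g/cm³ = 31.03 g·m⁻²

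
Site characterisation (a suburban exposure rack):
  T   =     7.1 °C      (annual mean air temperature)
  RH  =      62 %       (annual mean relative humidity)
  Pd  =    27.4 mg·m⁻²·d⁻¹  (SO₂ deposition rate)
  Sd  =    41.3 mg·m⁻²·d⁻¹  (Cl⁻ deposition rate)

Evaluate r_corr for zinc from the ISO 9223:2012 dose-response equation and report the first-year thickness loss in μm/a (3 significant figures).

zinc: temperature factor f = +0.038·(-2.9) = -0.1102
  sulphur-dioxide contribution → 0.8589 μm/a
  chloride contribution → 0.4382 μm/a
  total first-year rate 1.297 μm/a

r_corr = 1.30 μm/a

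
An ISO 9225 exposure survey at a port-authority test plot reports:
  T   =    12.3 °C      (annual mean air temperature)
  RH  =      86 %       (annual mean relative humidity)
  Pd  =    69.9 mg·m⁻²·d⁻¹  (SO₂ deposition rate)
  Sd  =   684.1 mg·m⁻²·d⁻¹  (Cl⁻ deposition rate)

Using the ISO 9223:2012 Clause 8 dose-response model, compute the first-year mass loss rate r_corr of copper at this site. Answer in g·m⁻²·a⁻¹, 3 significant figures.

copper: f(T) = -0.080·(T−10) [T>10 °C] = -0.1840
  SO₂ term: 0.0053·69.9^0.26·exp(0.059·86-0.1840) = 2.126
  Cl⁻ term: 0.01025·684.1^0.27·exp(0.036·86+0.049·12.3) = 2.413
  sum: 2.126 + 2.413 → r_corr = 4.539 μm/a
Convert to mass loss: 4.539 μm/a × 8.96 g/cm³ = 40.67 g·m⁻²·a⁻¹

r_corr = 40.7 g·m⁻²·a⁻¹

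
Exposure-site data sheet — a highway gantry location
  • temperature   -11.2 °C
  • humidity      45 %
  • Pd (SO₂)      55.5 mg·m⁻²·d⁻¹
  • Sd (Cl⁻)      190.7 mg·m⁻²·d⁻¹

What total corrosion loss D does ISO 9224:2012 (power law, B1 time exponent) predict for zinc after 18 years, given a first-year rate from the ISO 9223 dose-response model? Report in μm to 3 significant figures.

zinc: temperature factor f = +0.038·(-21.2) = -0.8056
  sulphur-dioxide contribution → 0.2674 μm/a
  chloride contribution → 0.1931 μm/a
  ⇒ r_corr(zinc) = 0.4605 μm/a
ISO 9224: D(t) = r_corr · t^b with b = 0.813 (zinc, B1)
  D(18) = 0.4605 × 18^0.813 = 0.4605 × 10.48 = 4.828 μm

D(18) = 4.83 μm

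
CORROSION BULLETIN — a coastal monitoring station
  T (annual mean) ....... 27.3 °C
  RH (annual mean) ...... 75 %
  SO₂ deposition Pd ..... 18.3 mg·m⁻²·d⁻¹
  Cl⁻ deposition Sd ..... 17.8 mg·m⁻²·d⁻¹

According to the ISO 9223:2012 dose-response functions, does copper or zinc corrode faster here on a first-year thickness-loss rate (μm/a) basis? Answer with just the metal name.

copper: T>10 °C ⇒ hinge -0.080·(27.3−10) = -1.3840
  Pd branch = 0.0053·Pd^0.26·e^(0.059·RH+f) = 0.2362 μm/a
  Cl⁻ term: 0.01025·17.8^0.27·exp(0.036·75+0.049·27.3) = 1.264
  r_corr = 0.2362 + 1.264 = 1.501 μm/a
zinc: temperature factor f = -0.071·(17.3) = -1.2283
  Pd branch = 0.0129·Pd^0.44·e^(0.046·RH+f) = 0.4275 μm/a
  Cl⁻ term: 0.0175·17.8^0.57·exp(0.008·75+0.085·27.3) = 1.675
  sum: 0.4275 + 1.675 → r_corr = 2.103 μm/a
Ordering by μm/a: zinc (2.1) > copper (1.5)

zinc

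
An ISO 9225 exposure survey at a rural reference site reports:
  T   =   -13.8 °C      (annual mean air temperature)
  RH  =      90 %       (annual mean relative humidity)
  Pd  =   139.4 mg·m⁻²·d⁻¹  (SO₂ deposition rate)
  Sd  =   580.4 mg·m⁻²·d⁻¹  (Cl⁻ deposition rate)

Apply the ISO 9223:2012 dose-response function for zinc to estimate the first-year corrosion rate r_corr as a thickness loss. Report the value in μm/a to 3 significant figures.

zinc: T≤10 °C ⇒ hinge +0.038·(-13.8−10) = -0.9044
  SO₂ term: 0.0129·139.4^0.44·exp(0.046·90-0.9044) = 2.879
  Sd branch = 0.0175·Sd^0.57·e^(0.008·RH+0.085·T) = 0.4184 μm/a
  sum: 2.879 + 0.4184 → r_corr = 3.298 μm/a

r_corr = 3.30 μm/a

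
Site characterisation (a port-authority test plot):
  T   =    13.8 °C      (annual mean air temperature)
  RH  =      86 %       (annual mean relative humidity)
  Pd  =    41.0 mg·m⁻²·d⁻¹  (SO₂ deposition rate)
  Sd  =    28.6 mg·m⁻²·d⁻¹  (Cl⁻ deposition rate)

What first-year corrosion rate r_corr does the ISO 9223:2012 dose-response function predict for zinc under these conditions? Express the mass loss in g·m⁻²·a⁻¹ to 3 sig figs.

r_corr = 24.3 g·m⁻²·a⁻¹

zinc: temperature factor f = -0.071·(3.8) = -0.2698
  sulphur-dioxide contribution → 2.637 μm/a
  chloride contribution → 0.761 μm/a
  total first-year rate 3.398 μm/a
Convert to mass loss: 3.398 μm/a × 7.14 g/cm³ = 24.26 g·m⁻²·a⁻¹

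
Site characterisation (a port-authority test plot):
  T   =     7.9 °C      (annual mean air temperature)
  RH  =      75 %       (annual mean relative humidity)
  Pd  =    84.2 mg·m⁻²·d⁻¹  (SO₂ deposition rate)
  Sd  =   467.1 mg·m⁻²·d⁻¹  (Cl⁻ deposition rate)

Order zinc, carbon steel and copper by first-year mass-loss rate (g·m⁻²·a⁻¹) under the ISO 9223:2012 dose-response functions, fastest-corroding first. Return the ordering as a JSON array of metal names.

zinc: f(T) = +0.038·(T−10) [T≤10 °C] = -0.0798
  SO₂ term: 0.0129·84.2^0.44·exp(0.046·75-0.0798) = 2.639
  Sd branch = 0.0175·Sd^0.57·e^(0.008·RH+0.085·T) = 2.074 μm/a
  r_corr = 2.639 + 2.074 = 4.713 μm/a
  mass loss = 4.713 μm/a × 7.14 g/cm³ = 33.65 g·m⁻²·a⁻¹
carbon steel: f(T) = +0.150·(T−10) [T≤10 °C] = -0.3150
  SO₂ term: 1.77·84.2^0.52·exp(0.02·75-0.3150) = 58.05
  Sd branch = 0.102·Sd^0.62·e^(0.033·RH+0.04·T) = 75.12 μm/a
  sum: 58.05 + 75.12 → r_corr = 133.2 μm/a
  mass loss = 133.2 μm/a × 7.85 g/cm³ = 1045 g·m⁻²·a⁻¹
copper: temperature factor f = +0.126·(-2.1) = -0.2646
  SO₂ term: 0.0053·84.2^0.26·exp(0.059·75-0.2646) = 1.076
  Sd branch = 0.01025·Sd^0.27·e^(0.036·RH+0.049·T) = 1.181 μm/a
  sum: 1.076 + 1.181 → r_corr = 2.257 μm/a
  mass loss = 2.257 μm/a × 8.96 g/cm³ = 20.22 g·m⁻²·a⁻¹
Ordering by g·m⁻²·a⁻¹: carbon steel (1050) > zinc (33.6) > copper (20.2)

["carbon steel", "zinc", "copper"]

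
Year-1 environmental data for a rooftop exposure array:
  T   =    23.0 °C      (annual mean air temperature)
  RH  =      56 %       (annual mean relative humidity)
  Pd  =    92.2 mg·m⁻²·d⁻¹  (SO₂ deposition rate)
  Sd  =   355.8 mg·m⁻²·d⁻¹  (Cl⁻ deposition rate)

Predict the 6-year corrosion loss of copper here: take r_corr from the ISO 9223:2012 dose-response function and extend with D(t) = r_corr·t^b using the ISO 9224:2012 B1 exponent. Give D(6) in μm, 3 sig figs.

D(6) = 4.38 μm

copper: f(T) = -0.080·(T−10) [T>10 °C] = -1.0400
  SO₂ term: 0.0053·92.2^0.26·exp(0.059·56-1.0400) = 0.1653
  Cl⁻ term: 0.01025·355.8^0.27·exp(0.036·56+0.049·23.0) = 1.16
  sum: 0.1653 + 1.16 → r_corr = 1.326 μm/a
Power-law: D(6) = r_corr · 6^0.667
  D(6) = 1.326 × 6^0.667 = 1.326 × 3.304 = 4.379 μm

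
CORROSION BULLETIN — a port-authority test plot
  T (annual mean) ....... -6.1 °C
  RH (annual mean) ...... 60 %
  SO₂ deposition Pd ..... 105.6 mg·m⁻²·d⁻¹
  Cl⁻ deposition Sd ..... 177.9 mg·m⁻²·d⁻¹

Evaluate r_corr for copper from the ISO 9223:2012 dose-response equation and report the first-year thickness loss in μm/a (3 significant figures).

copper: temperature factor f = +0.126·(-16.1) = -2.0286
  Pd branch = 0.0053·Pd^0.26·e^(0.059·RH+f) = 0.08069 μm/a
  Cl⁻ term: 0.01025·177.9^0.27·exp(0.036·60+0.049·-6.1) = 0.267
  r_corr = 0.08069 + 0.267 = 0.3477 μm/a

r_corr = 0.348 μm/a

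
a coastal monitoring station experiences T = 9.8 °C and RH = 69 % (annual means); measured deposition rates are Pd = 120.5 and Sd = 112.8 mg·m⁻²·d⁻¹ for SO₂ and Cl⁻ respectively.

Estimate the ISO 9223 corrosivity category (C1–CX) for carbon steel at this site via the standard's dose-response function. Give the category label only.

carbon steel: f(T) = +0.150·(T−10) [T≤10 °C] = -0.0300
  Pd branch = 1.77·Pd^0.52·e^(0.02·RH+f) = 82.49 μm/a
  Cl⁻ term: 0.102·112.8^0.62·exp(0.033·69+0.04·9.8) = 27.55
  r_corr = 82.49 + 27.55 = 110 μm/a
110 μm/a falls in (80, 200] for carbon steel → category C5

C5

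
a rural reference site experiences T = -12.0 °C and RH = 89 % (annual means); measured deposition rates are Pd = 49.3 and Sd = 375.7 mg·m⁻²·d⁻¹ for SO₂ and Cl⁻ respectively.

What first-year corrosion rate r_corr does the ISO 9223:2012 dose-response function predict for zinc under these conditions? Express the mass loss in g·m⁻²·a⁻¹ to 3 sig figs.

zinc: temperature factor f = +0.038·(-22.0) = -0.8360
  SO₂ term: 0.0129·49.3^0.44·exp(0.046·89-0.8360) = 1.864
  Sd branch = 0.0175·Sd^0.57·e^(0.008·RH+0.085·T) = 0.3775 μm/a
  r_corr = 1.864 + 0.3775 = 2.241 μm/a
Convert to mass loss: 2.241 μm/a × 7.14 g/cm³ = 16 g·m⁻²·a⁻¹

r_corr = 16.0 g·m⁻²·a⁻¹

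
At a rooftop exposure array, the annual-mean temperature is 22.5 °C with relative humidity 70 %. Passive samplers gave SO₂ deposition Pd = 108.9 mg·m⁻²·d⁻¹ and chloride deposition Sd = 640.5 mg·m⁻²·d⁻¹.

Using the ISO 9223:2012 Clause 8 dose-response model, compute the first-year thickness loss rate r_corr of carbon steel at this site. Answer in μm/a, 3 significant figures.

carbon steel: temperature factor f = -0.054·(12.5) = -0.6750
  Pd branch = 1.77·Pd^0.52·e^(0.02·RH+f) = 41.89 μm/a
  Sd branch = 0.102·Sd^0.62·e^(0.033·RH+0.04·T) = 138.9 μm/a
  r_corr = 41.89 + 138.9 = 180.8 μm/a

r_corr = 181 μm/a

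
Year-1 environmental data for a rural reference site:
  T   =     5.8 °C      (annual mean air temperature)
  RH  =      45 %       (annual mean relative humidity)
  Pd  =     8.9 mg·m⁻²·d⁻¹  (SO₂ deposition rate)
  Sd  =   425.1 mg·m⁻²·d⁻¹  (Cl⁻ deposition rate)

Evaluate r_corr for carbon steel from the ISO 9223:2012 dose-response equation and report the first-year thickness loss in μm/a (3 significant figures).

carbon steel: temperature factor f = +0.150·(-4.2) = -0.6300
  SO₂ term: 1.77·8.9^0.52·exp(0.02·45-0.6300) = 7.226
  Sd branch = 0.102·Sd^0.62·e^(0.033·RH+0.04·T) = 24.21 μm/a
  r_corr = 7.226 + 24.21 = 31.43 μm/a

r_corr = 31.4 μm/a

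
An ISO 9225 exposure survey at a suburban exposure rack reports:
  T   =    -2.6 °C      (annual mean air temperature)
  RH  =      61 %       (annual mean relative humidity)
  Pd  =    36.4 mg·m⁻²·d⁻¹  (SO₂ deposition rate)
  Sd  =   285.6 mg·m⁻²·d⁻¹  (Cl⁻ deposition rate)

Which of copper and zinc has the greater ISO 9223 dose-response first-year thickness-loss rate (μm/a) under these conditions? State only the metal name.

copper: T≤10 °C ⇒ hinge +0.126·(-2.6−10) = -1.5876
  Pd branch = 0.0053·Pd^0.26·e^(0.059·RH+f) = 0.1009 μm/a
  Cl⁻ term: 0.01025·285.6^0.27·exp(0.036·61+0.049·-2.6) = 0.3734
  r_corr = 0.1009 + 0.3734 = 0.4742 μm/a
zinc: T≤10 °C ⇒ hinge +0.038·(-2.6−10) = -0.4788
  Pd branch = 0.0129·Pd^0.44·e^(0.046·RH+f) = 0.6429 μm/a
  Sd branch = 0.0175·Sd^0.57·e^(0.008·RH+0.085·T) = 0.5738 μm/a
  sum: 0.6429 + 0.5738 → r_corr = 1.217 μm/a
Ordering by μm/a: zinc (1.22) > copper (0.474)

zinc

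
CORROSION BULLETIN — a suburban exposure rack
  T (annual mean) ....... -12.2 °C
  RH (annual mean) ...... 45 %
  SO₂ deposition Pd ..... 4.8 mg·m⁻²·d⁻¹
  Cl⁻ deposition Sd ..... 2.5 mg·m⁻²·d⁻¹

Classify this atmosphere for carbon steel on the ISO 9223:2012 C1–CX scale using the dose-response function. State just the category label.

carbon steel: T≤10 °C ⇒ hinge +0.150·(-12.2−10) = -3.3300
  Pd branch = 1.77·Pd^0.52·e^(0.02·RH+f) = 0.3523 μm/a
  Sd branch = 0.102·Sd^0.62·e^(0.033·RH+0.04·T) = 0.4879 μm/a
  r_corr = 0.3523 + 0.4879 = 0.8402 μm/a
ISO 9223 Table 2 (carbon steel): 0 < 0.84 ≤ 1.3 μm/a ⇒ C1

C1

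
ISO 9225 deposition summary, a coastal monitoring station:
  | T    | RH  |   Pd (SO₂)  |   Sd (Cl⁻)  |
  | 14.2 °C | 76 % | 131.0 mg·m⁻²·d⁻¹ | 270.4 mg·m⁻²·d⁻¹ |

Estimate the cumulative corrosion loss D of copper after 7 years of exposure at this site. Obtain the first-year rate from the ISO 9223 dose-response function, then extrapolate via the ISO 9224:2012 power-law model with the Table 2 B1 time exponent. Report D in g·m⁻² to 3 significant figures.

copper: f(T) = -0.080·(T−10) [T>10 °C] = -0.3360
  Pd branch = 0.0053·Pd^0.26·e^(0.059·RH+f) = 1.192 μm/a
  Sd branch = 0.01025·Sd^0.27·e^(0.036·RH+0.049·T) = 1.438 μm/a
  sum: 1.192 + 1.438 → r_corr = 2.63 μm/a
ISO 9224: D(t) = r_corr · t^b with b = 0.667 (copper, B1)
  D(7) = 2.63 × 7^0.667 = 2.63 × 3.662 = 9.63 μm
  Mass loss = 9.63 μm × 8.96 g/cm³ = 86.28 g·m⁻²

D(7) = 86.3 g·m⁻²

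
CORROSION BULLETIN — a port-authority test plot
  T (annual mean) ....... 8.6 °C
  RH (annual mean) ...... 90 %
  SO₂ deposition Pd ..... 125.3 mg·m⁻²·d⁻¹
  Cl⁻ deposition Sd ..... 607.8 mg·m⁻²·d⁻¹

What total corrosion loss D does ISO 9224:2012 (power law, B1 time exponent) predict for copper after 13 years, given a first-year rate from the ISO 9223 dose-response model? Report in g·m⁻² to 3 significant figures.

D(13) = 268 g·m⁻²

copper: f(T) = +0.126·(T−10) [T≤10 °C] = -0.1764
  sulphur-dioxide contribution → 3.157 μm/a
  chloride contribution → 2.251 μm/a
  ⇒ r_corr(copper) = 5.408 μm/a
Power-law: D(13) = r_corr · 13^0.667
  D(13) = 5.408 × 13^0.667 = 5.408 × 5.534 = 29.93 μm
  Mass loss = 29.93 μm × 8.96 g/cm³ = 268.1 g·m⁻²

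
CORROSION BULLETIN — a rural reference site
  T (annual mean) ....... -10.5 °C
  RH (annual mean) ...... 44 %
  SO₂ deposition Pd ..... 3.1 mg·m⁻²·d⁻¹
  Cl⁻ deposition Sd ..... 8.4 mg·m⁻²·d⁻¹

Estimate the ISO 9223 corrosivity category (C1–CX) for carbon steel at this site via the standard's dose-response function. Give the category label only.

carbon steel: T≤10 °C ⇒ hinge +0.150·(-10.5−10) = -3.0750
  Pd branch = 1.77·Pd^0.52·e^(0.02·RH+f) = 0.355 μm/a
  Sd branch = 0.102·Sd^0.62·e^(0.033·RH+0.04·T) = 1.071 μm/a
  sum: 0.355 + 1.071 → r_corr = 1.426 μm/a
1.43 μm/a falls in (1.3, 25] for carbon steel → category C2

C2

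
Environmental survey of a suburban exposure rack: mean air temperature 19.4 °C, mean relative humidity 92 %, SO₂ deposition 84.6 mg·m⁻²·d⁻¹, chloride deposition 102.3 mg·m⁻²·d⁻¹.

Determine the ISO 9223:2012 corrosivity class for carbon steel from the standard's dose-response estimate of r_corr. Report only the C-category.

carbon steel: temperature factor f = -0.054·(9.4) = -0.5076
  Pd branch = 1.77·Pd^0.52·e^(0.02·RH+f) = 67.43 μm/a
  Sd branch = 0.102·Sd^0.62·e^(0.033·RH+0.04·T) = 81.33 μm/a
  r_corr = 67.43 + 81.33 = 148.8 μm/a
ISO 9223 Table 2 (carbon steel): 80 < 149 ≤ 200 μm/a ⇒ C5

C5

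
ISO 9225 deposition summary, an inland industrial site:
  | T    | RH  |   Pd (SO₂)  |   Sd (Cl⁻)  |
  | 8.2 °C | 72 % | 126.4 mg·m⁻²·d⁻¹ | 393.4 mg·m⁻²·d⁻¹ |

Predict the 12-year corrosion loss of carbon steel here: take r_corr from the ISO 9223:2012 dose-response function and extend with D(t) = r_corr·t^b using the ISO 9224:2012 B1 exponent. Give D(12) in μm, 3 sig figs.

D(12) = 486 μm

carbon steel: temperature factor f = +0.150·(-1.8) = -0.2700
  sulphur-dioxide contribution → 70.63 μm/a
  chloride contribution → 61.91 μm/a
  ⇒ r_corr(carbon steel) = 132.5 μm/a
Long-term exponent b (ISO 9224 Table 2, B1) = 0.523
  D(12) = 132.5 × 12^0.523 = 132.5 × 3.668 = 486.1 μm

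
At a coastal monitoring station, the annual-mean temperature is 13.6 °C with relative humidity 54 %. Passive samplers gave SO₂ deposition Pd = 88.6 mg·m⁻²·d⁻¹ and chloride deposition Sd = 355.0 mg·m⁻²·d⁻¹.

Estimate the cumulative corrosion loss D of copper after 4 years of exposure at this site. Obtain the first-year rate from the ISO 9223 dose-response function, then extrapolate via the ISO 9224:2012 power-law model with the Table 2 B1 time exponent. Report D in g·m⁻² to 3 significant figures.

copper: T>10 °C ⇒ hinge -0.080·(13.6−10) = -0.2880
  SO₂ term: 0.0053·88.6^0.26·exp(0.059·54-0.2880) = 0.3085
  Cl⁻ term: 0.01025·355.0^0.27·exp(0.036·54+0.049·13.6) = 0.6807
  r_corr = 0.3085 + 0.6807 = 0.9892 μm/a
Long-term exponent b (ISO 9224 Table 2, B1) = 0.667
  D(4) = 0.9892 × 4^0.667 = 0.9892 × 2.521 = 2.494 μm
  Mass loss = 2.494 μm × 8.96 g/cm³ = 22.34 g·m⁻²

D(4) = 22.3 g·m⁻²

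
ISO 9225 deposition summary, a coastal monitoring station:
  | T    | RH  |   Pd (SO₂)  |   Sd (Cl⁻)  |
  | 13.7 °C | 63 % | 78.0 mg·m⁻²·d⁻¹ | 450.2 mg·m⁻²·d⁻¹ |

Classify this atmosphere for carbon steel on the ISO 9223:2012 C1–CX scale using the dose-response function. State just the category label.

carbon steel: f(T) = -0.054·(T−10) [T>10 °C] = -0.1998
  Pd branch = 1.77·Pd^0.52·e^(0.02·RH+f) = 49.24 μm/a
  Cl⁻ term: 0.102·450.2^0.62·exp(0.033·63+0.04·13.7) = 62.32
  sum: 49.24 + 62.32 → r_corr = 111.6 μm/a
Category bounds: 80…200 μm/a bracket r_corr ⇒ C5

C5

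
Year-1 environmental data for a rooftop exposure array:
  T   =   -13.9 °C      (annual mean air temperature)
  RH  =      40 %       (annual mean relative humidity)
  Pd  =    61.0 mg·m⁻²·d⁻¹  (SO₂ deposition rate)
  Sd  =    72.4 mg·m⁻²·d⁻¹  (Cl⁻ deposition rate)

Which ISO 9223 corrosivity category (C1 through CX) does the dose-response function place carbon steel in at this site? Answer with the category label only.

carbon steel: f(T) = +0.150·(T−10) [T≤10 °C] = -3.5850
  sulphur-dioxide contribution → 0.9265 μm/a
  chloride contribution → 3.115 μm/a
  total first-year rate 4.041 μm/a
Category bounds: 1.3…25 μm/a bracket r_corr ⇒ C2

C2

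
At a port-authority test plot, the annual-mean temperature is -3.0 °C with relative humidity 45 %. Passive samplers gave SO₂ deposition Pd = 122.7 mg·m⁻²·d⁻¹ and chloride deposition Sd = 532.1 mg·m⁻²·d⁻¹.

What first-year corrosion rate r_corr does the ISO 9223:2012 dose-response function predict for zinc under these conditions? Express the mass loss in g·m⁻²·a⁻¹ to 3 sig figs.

zinc: temperature factor f = +0.038·(-13.0) = -0.4940
  Pd branch = 0.0129·Pd^0.44·e^(0.046·RH+f) = 0.5178 μm/a
  Cl⁻ term: 0.0175·532.1^0.57·exp(0.008·45+0.085·-3.0) = 0.6958
  r_corr = 0.5178 + 0.6958 = 1.214 μm/a
Convert to mass loss: 1.214 μm/a × 7.14 g/cm³ = 8.664 g·m⁻²·a⁻¹

r_corr = 8.66 g·m⁻²·a⁻¹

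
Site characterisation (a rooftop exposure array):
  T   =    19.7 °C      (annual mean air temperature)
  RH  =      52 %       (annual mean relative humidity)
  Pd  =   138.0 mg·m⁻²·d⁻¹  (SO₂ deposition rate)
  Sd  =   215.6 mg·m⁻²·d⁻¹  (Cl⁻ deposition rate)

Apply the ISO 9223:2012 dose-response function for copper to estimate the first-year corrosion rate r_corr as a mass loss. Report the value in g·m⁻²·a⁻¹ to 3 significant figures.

copper: f(T) = -0.080·(T−10) [T>10 °C] = -0.7760
  Pd branch = 0.0053·Pd^0.26·e^(0.059·RH+f) = 0.1888 μm/a
  Cl⁻ term: 0.01025·215.6^0.27·exp(0.036·52+0.049·19.7) = 0.7465
  r_corr = 0.1888 + 0.7465 = 0.9353 μm/a
Convert to mass loss: 0.9353 μm/a × 8.96 g/cm³ = 8.381 g·m⁻²·a⁻¹

r_corr = 8.38 g·m⁻²·a⁻¹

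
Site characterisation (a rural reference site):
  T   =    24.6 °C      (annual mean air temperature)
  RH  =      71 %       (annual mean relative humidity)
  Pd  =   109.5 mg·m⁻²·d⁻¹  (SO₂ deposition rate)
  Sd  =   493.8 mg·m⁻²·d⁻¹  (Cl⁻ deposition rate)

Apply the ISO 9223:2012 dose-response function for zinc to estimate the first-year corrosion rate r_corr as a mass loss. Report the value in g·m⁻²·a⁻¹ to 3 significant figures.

r_corr = 68.0 g·m⁻²·a⁻¹

zinc: temperature factor f = -0.071·(14.6) = -1.0366
  sulphur-dioxide contribution → 0.9466 μm/a
  chloride contribution → 8.573 μm/a
  total first-year rate 9.52 μm/a
Convert to mass loss: 9.52 μm/a × 7.14 g/cm³ = 67.97 g·m⁻²·a⁻¹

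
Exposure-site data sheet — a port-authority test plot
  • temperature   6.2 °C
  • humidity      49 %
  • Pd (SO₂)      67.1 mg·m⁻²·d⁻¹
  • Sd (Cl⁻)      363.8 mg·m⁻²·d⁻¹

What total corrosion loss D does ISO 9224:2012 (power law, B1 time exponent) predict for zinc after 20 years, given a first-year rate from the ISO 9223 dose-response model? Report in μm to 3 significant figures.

zinc: temperature factor f = +0.038·(-3.8) = -0.1444
  SO₂ term: 0.0129·67.1^0.44·exp(0.046·49-0.1444) = 0.6769
  Cl⁻ term: 0.0175·363.8^0.57·exp(0.008·49+0.085·6.2) = 1.264
  sum: 0.6769 + 1.264 → r_corr = 1.941 μm/a
Power-law: D(20) = r_corr · 20^0.813
  D(20) = 1.941 × 20^0.813 = 1.941 × 11.42 = 22.17 μm

D(20) = 22.2 μm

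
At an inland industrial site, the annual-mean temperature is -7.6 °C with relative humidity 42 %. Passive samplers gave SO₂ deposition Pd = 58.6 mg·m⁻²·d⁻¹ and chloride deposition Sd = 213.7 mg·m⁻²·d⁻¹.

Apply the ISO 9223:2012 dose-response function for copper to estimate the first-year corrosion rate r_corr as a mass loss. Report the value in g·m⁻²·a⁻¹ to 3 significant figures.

copper: f(T) = +0.126·(T−10) [T≤10 °C] = -2.2176
  Pd branch = 0.0053·Pd^0.26·e^(0.059·RH+f) = 0.01982 μm/a
  Cl⁻ term: 0.01025·213.7^0.27·exp(0.036·42+0.049·-7.6) = 0.1364
  r_corr = 0.01982 + 0.1364 = 0.1562 μm/a
Convert to mass loss: 0.1562 μm/a × 8.96 g/cm³ = 1.399 g·m⁻²·a⁻¹

r_corr = 1.40 g·m⁻²·a⁻¹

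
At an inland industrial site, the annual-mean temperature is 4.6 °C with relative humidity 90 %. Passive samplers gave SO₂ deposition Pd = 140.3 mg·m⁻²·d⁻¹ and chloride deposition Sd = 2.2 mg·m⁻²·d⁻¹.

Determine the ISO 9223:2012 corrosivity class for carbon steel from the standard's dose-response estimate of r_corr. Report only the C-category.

C4

carbon steel: T≤10 °C ⇒ hinge +0.150·(4.6−10) = -0.8100
  SO₂ term: 1.77·140.3^0.52·exp(0.02·90-0.8100) = 62.29
  Sd branch = 0.102·Sd^0.62·e^(0.033·RH+0.04·T) = 3.896 μm/a
  r_corr = 62.29 + 3.896 = 66.18 μm/a
ISO 9223 Table 2 (carbon steel): 50 < 66.2 ≤ 80 μm/a ⇒ C4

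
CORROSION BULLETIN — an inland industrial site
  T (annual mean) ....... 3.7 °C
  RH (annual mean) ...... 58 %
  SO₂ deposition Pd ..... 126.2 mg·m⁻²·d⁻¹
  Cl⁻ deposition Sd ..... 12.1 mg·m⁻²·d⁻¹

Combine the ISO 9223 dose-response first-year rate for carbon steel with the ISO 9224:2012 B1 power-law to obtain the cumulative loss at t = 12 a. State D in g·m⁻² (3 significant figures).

carbon steel: f(T) = +0.150·(T−10) [T≤10 °C] = -0.9450
  Pd branch = 1.77·Pd^0.52·e^(0.02·RH+f) = 27.16 μm/a
  Cl⁻ term: 0.102·12.1^0.62·exp(0.033·58+0.04·3.7) = 3.762
  r_corr = 27.16 + 3.762 = 30.92 μm/a
ISO 9224: D(t) = r_corr · t^b with b = 0.523 (carbon steel, B1)
  D(12) = 30.92 × 12^0.523 = 30.92 × 3.668 = 113.4 μm
  Mass loss = 113.4 μm × 7.85 g/cm³ = 890.3 g·m⁻²

D(12) = 890 g·m⁻²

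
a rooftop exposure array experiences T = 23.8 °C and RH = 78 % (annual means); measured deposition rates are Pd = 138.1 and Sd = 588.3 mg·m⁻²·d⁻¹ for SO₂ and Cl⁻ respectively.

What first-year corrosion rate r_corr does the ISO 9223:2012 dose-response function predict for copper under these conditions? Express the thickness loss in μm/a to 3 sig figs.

r_corr = 3.68 μm/a

copper: f(T) = -0.080·(T−10) [T>10 °C] = -1.1040
  sulphur-dioxide contribution → 0.6308 μm/a
  chloride contribution → 3.051 μm/a
  ⇒ r_corr(copper) = 3.682 μm/a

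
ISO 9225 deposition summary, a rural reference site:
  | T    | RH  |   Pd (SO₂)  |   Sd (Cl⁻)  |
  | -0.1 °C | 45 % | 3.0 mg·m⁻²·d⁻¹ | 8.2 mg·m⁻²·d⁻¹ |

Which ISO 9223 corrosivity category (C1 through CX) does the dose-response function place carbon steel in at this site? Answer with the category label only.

carbon steel: temperature factor f = +0.150·(-10.1) = -1.5150
  sulphur-dioxide contribution → 1.694 μm/a
  chloride contribution → 1.653 μm/a
  ⇒ r_corr(carbon steel) = 3.348 μm/a
ISO 9223 Table 2 (carbon steel): 1.3 < 3.35 ≤ 25 μm/a ⇒ C2

C2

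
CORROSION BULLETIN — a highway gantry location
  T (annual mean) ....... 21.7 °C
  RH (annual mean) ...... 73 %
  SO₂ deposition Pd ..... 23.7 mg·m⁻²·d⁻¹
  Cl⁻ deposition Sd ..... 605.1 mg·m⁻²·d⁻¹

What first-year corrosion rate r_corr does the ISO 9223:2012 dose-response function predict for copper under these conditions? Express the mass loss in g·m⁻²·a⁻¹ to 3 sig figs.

copper: f(T) = -0.080·(T−10) [T>10 °C] = -0.9360
  SO₂ term: 0.0053·23.7^0.26·exp(0.059·73-0.9360) = 0.3513
  Cl⁻ term: 0.01025·605.1^0.27·exp(0.036·73+0.049·21.7) = 2.317
  sum: 0.3513 + 2.317 → r_corr = 2.668 μm/a
Convert to mass loss: 2.668 μm/a × 8.96 g/cm³ = 23.91 g·m⁻²·a⁻¹

r_corr = 23.9 g·m⁻²·a⁻¹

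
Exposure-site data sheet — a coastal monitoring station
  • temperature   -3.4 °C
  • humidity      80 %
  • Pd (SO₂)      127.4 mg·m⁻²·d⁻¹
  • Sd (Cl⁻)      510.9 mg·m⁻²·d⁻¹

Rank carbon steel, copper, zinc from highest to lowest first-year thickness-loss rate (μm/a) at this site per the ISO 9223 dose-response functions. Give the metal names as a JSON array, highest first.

["carbon steel", "zinc", "copper"]

carbon steel: temperature factor f = +0.150·(-13.4) = -2.0100
  SO₂ term: 1.77·127.4^0.52·exp(0.02·80-2.0100) = 14.61
  Cl⁻ term: 0.102·510.9^0.62·exp(0.033·80+0.04·-3.4) = 59.6
  r_corr = 14.61 + 59.6 = 74.21 μm/a
copper: f(T) = +0.126·(T−10) [T≤10 °C] = -1.6884
  SO₂ term: 0.0053·127.4^0.26·exp(0.059·80-1.6884) = 0.3875
  Sd branch = 0.01025·Sd^0.27·e^(0.036·RH+0.049·T) = 0.8325 μm/a
  r_corr = 0.3875 + 0.8325 = 1.22 μm/a
zinc: T≤10 °C ⇒ hinge +0.038·(-3.4−10) = -0.5092
  Pd branch = 0.0129·Pd^0.44·e^(0.046·RH+f) = 2.594 μm/a
  Sd branch = 0.0175·Sd^0.57·e^(0.008·RH+0.085·T) = 0.8694 μm/a
  sum: 2.594 + 0.8694 → r_corr = 3.463 μm/a
Ordering by μm/a: carbon steel (74.2) > zinc (3.46) > copper (1.22)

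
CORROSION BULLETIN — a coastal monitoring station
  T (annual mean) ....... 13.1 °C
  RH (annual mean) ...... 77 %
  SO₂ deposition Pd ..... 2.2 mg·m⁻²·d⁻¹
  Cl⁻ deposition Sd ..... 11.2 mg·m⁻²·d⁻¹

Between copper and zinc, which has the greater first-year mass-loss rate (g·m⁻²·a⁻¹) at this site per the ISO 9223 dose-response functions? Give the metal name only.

copper: f(T) = -0.080·(T−10) [T>10 °C] = -0.2480
  sulphur-dioxide contribution → 0.4771 μm/a
  chloride contribution → 0.5979 μm/a
  ⇒ r_corr(copper) = 1.075 μm/a
  mass loss = 1.075 μm/a × 8.96 g/cm³ = 9.632 g·m⁻²·a⁻¹
zinc: f(T) = -0.071·(T−10) [T>10 °C] = -0.2201
  sulphur-dioxide contribution → 0.5058 μm/a
  chloride contribution → 0.391 μm/a
  total first-year rate 0.8968 μm/a
  mass loss = 0.8968 μm/a × 7.14 g/cm³ = 6.403 g·m⁻²·a⁻¹
Ordering by g·m⁻²·a⁻¹: copper (9.63) > zinc (6.4)

copper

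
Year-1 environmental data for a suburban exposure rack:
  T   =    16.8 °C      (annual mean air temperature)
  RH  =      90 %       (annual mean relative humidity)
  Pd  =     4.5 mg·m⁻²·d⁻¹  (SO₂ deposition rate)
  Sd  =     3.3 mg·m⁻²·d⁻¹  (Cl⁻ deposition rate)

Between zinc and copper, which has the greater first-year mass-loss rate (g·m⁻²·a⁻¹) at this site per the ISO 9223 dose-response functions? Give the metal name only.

copper

zinc: T>10 °C ⇒ hinge -0.071·(16.8−10) = -0.4828
  SO₂ term: 0.0129·4.5^0.44·exp(0.046·90-0.4828) = 0.969
  Sd branch = 0.0175·Sd^0.57·e^(0.008·RH+0.085·T) = 0.2961 μm/a
  r_corr = 0.969 + 0.2961 = 1.265 μm/a
  mass loss = 1.265 μm/a × 7.14 g/cm³ = 9.033 g·m⁻²·a⁻¹
copper: temperature factor f = -0.080·(6.8) = -0.5440
  Pd branch = 0.0053·Pd^0.26·e^(0.059·RH+f) = 0.9204 μm/a
  Cl⁻ term: 0.01025·3.3^0.27·exp(0.036·90+0.049·16.8) = 0.8229
  sum: 0.9204 + 0.8229 → r_corr = 1.743 μm/a
  mass loss = 1.743 μm/a × 8.96 g/cm³ = 15.62 g·m⁻²·a⁻¹
Ordering by g·m⁻²·a⁻¹: copper (15.6) > zinc (9.03)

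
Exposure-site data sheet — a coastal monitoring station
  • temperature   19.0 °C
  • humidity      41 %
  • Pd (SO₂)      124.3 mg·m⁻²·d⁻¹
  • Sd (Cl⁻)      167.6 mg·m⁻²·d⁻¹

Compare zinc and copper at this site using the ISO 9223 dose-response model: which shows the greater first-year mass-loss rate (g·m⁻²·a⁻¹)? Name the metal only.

zinc: T>10 °C ⇒ hinge -0.071·(19.0−10) = -0.6390
  SO₂ term: 0.0129·124.3^0.44·exp(0.046·41-0.6390) = 0.3747
  Sd branch = 0.0175·Sd^0.57·e^(0.008·RH+0.085·T) = 2.263 μm/a
  r_corr = 0.3747 + 2.263 = 2.638 μm/a
  mass loss = 2.638 μm/a × 7.14 g/cm³ = 18.83 g·m⁻²·a⁻¹
copper: f(T) = -0.080·(T−10) [T>10 °C] = -0.7200
  SO₂ term: 0.0053·124.3^0.26·exp(0.059·41-0.7200) = 0.1016
  Sd branch = 0.01025·Sd^0.27·e^(0.036·RH+0.049·T) = 0.4535 μm/a
  r_corr = 0.1016 + 0.4535 = 0.5551 μm/a
  mass loss = 0.5551 μm/a × 8.96 g/cm³ = 4.974 g·m⁻²·a⁻¹
Ordering by g·m⁻²·a⁻¹: zinc (18.8) > copper (4.97)

zinc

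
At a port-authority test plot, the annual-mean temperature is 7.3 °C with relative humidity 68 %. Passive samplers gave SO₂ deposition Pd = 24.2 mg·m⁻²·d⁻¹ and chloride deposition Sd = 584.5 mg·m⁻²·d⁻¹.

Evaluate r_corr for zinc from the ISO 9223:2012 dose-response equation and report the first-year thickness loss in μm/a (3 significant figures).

r_corr = 3.20 μm/a

zinc: temperature factor f = +0.038·(-2.7) = -0.1026
  sulphur-dioxide contribution → 1.08 μm/a
  chloride contribution → 2.118 μm/a
  ⇒ r_corr(zinc) = 3.197 μm/a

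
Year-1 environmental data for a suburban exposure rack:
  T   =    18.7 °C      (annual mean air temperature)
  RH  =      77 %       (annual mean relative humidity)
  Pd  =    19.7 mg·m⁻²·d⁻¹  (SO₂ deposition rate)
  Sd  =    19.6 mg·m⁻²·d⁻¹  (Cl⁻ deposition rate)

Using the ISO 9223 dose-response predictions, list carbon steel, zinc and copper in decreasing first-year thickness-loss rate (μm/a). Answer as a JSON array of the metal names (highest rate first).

carbon steel: T>10 °C ⇒ hinge -0.054·(18.7−10) = -0.4698
  sulphur-dioxide contribution → 24.32 μm/a
  chloride contribution → 17.31 μm/a
  total first-year rate 41.62 μm/a
zinc: temperature factor f = -0.071·(8.7) = -0.6177
  sulphur-dioxide contribution → 0.8916 μm/a
  chloride contribution → 0.8659 μm/a
  ⇒ r_corr(zinc) = 1.757 μm/a
copper: temperature factor f = -0.080·(8.7) = -0.6960
  sulphur-dioxide contribution → 0.539 μm/a
  chloride contribution → 0.915 μm/a
  total first-year rate 1.454 μm/a
Ordering by μm/a: carbon steel (41.6) > zinc (1.76) > copper (1.45)

["carbon steel", "zinc", "copper"]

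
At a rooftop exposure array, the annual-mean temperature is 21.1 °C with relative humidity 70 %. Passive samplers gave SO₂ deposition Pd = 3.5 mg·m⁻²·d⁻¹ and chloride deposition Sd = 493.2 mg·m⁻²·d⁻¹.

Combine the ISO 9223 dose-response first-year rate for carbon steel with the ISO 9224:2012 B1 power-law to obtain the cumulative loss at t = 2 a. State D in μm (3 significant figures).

D(2) = 171 μm

carbon steel: T>10 °C ⇒ hinge -0.054·(21.1−10) = -0.5994
  sulphur-dioxide contribution → 7.561 μm/a
  chloride contribution → 111.7 μm/a
  total first-year rate 119.3 μm/a
Power-law: D(2) = r_corr · 2^0.523
  D(2) = 119.3 × 2^0.523 = 119.3 × 1.437 = 171.4 μm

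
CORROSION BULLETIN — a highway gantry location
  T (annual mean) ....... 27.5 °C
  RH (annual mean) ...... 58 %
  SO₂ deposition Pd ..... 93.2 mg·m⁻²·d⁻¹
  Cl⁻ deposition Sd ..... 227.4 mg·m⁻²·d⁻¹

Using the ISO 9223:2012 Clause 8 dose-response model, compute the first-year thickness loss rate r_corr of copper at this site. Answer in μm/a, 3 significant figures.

copper: f(T) = -0.080·(T−10) [T>10 °C] = -1.4000
  SO₂ term: 0.0053·93.2^0.26·exp(0.059·58-1.4000) = 0.1302
  Sd branch = 0.01025·Sd^0.27·e^(0.036·RH+0.049·T) = 1.377 μm/a
  sum: 0.1302 + 1.377 → r_corr = 1.508 μm/a

r_corr = 1.51 μm/a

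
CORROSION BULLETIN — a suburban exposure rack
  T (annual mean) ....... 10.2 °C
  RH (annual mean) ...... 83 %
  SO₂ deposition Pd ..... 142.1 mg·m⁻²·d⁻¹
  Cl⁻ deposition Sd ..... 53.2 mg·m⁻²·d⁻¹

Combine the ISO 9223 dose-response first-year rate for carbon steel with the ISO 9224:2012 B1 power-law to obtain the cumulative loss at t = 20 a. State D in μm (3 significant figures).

carbon steel: f(T) = -0.054·(T−10) [T>10 °C] = -0.0108
  sulphur-dioxide contribution → 121.2 μm/a
  chloride contribution → 27.89 μm/a
  ⇒ r_corr(carbon steel) = 149.1 μm/a
ISO 9224: D(t) = r_corr · t^b with b = 0.523 (carbon steel, B1)
  D(20) = 149.1 × 20^0.523 = 149.1 × 4.791 = 714.4 μm

D(20) = 714 μm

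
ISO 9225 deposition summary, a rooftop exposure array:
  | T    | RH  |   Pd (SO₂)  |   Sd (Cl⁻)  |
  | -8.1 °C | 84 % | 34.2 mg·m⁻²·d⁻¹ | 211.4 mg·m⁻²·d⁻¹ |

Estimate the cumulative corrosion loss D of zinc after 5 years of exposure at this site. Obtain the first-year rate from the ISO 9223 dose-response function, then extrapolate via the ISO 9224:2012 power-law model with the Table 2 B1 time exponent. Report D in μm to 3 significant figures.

D(5) = 6.76 μm

zinc: T≤10 °C ⇒ hinge +0.038·(-8.1−10) = -0.6878
  SO₂ term: 0.0129·34.2^0.44·exp(0.046·84-0.6878) = 1.462
  Cl⁻ term: 0.0175·211.4^0.57·exp(0.008·84+0.085·-8.1) = 0.3641
  r_corr = 1.462 + 0.3641 = 1.826 μm/a
Power-law: D(5) = r_corr · 5^0.813
  D(5) = 1.826 × 5^0.813 = 1.826 × 3.701 = 6.758 μm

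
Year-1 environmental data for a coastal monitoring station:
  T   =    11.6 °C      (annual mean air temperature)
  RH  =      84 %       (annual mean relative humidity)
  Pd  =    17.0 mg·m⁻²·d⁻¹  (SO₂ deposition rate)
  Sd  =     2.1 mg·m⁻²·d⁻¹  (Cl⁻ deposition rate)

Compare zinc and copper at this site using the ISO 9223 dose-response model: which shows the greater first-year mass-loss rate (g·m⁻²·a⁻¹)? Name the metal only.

copper

zinc: f(T) = -0.071·(T−10) [T>10 °C] = -0.1136
  Pd branch = 0.0129·Pd^0.44·e^(0.046·RH+f) = 1.909 μm/a
  Cl⁻ term: 0.0175·2.1^0.57·exp(0.008·84+0.085·11.6) = 0.1402
  sum: 1.909 + 0.1402 → r_corr = 2.049 μm/a
  mass loss = 2.049 μm/a × 7.14 g/cm³ = 14.63 g·m⁻²·a⁻¹
copper: T>10 °C ⇒ hinge -0.080·(11.6−10) = -0.1280
  Pd branch = 0.0053·Pd^0.26·e^(0.059·RH+f) = 1.383 μm/a
  Sd branch = 0.01025·Sd^0.27·e^(0.036·RH+0.049·T) = 0.4549 μm/a
  sum: 1.383 + 0.4549 → r_corr = 1.838 μm/a
  mass loss = 1.838 μm/a × 8.96 g/cm³ = 16.47 g·m⁻²·a⁻¹
Ordering by g·m⁻²·a⁻¹: copper (16.5) > zinc (14.6)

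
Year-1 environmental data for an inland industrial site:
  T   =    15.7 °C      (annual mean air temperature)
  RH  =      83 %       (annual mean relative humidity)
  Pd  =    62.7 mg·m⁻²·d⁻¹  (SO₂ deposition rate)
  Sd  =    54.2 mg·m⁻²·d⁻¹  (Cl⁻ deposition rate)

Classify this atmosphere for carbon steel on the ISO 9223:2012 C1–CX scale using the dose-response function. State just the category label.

C5

carbon steel: f(T) = -0.054·(T−10) [T>10 °C] = -0.3078
  SO₂ term: 1.77·62.7^0.52·exp(0.02·83-0.3078) = 58.86
  Sd branch = 0.102·Sd^0.62·e^(0.033·RH+0.04·T) = 35.15 μm/a
  sum: 58.86 + 35.15 → r_corr = 94.01 μm/a
ISO 9223 Table 2 (carbon steel): 80 < 94 ≤ 200 μm/a ⇒ C5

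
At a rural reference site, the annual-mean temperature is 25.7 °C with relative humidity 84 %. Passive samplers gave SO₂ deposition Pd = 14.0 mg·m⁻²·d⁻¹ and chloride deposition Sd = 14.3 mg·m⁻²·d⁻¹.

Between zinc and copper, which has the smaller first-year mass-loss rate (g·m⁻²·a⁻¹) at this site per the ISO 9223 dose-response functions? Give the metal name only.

zinc

zinc: T>10 °C ⇒ hinge -0.071·(25.7−10) = -1.1147
  sulphur-dioxide contribution → 0.644 μm/a
  chloride contribution → 1.387 μm/a
  ⇒ r_corr(zinc) = 2.031 μm/a
  mass loss = 2.031 μm/a × 7.14 g/cm³ = 14.5 g·m⁻²·a⁻¹
copper: T>10 °C ⇒ hinge -0.080·(25.7−10) = -1.2560
  sulphur-dioxide contribution → 0.4258 μm/a
  chloride contribution → 1.524 μm/a
  ⇒ r_corr(copper) = 1.949 μm/a
  mass loss = 1.949 μm/a × 8.96 g/cm³ = 17.47 g·m⁻²·a⁻¹
Ordering by g·m⁻²·a⁻¹: copper (17.5) > zinc (14.5)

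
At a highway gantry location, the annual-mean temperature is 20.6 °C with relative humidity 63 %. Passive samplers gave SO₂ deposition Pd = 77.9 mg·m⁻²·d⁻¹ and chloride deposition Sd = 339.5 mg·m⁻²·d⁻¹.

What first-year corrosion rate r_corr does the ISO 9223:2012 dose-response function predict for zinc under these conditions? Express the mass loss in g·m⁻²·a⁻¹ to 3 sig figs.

zinc: T>10 °C ⇒ hinge -0.071·(20.6−10) = -0.7526
  Pd branch = 0.0129·Pd^0.44·e^(0.046·RH+f) = 0.7492 μm/a
  Cl⁻ term: 0.0175·339.5^0.57·exp(0.008·63+0.085·20.6) = 4.623
  sum: 0.7492 + 4.623 → r_corr = 5.372 μm/a
Convert to mass loss: 5.372 μm/a × 7.14 g/cm³ = 38.36 g·m⁻²·a⁻¹

r_corr = 38.4 g·m⁻²·a⁻¹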